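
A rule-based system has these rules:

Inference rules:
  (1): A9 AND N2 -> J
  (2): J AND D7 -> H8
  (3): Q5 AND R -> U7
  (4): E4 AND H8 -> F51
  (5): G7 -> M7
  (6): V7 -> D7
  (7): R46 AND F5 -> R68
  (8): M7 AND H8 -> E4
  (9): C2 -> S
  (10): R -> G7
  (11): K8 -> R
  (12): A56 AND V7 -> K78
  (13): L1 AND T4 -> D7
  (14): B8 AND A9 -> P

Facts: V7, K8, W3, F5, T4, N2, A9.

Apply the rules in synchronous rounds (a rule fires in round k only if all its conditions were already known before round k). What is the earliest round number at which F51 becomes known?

5

Round 1 fires (1), (6), (11), giving J, D7, R.
Round 2 fires (2), (10), giving H8, G7.
Round 3 fires (5), giving M7.
Round 4 fires (8), giving E4.
Round 5 fires (4), giving F51.
F51 first appears in round 5.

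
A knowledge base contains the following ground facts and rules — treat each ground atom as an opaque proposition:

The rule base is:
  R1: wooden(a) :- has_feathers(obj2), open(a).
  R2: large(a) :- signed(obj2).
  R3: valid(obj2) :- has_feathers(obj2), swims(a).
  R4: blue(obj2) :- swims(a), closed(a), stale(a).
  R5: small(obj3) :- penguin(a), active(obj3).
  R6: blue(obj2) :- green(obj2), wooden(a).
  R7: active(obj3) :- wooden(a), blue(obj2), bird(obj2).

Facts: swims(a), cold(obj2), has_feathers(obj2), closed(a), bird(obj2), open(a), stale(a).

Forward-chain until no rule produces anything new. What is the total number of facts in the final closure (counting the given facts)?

Round 1: R1 [wooden(a) :- has_feathers(obj2), open(a).]; R3 [valid(obj2) :- has_feathers(obj2), swims(a).]; R4 [blue(obj2) :- swims(a), closed(a), stale(a).]. New: wooden(a), valid(obj2), blue(obj2).
Round 2: R7 [active(obj3) :- wooden(a), blue(obj2), bird(obj2).]. New: active(obj3).
Closure: {active(obj3), bird(obj2), blue(obj2), closed(a), cold(obj2), has_feathers(obj2), open(a), stale(a), swims(a), valid(obj2), wooden(a)} — 11 facts.

11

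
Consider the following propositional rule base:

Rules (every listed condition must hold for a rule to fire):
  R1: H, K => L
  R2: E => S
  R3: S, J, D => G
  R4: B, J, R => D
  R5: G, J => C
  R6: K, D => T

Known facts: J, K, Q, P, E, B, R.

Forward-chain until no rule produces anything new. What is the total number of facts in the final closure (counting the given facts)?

12

Round 1: R2 [E => S]; R4 [B, J, R => D]. New: S, D.
Round 2: R3 [S, J, D => G]; R6 [K, D => T]. New: G, T.
Round 3: R5 [G, J => C]. New: C.
Closure: {B, C, D, E, G, J, K, P, Q, R, S, T} — 12 facts.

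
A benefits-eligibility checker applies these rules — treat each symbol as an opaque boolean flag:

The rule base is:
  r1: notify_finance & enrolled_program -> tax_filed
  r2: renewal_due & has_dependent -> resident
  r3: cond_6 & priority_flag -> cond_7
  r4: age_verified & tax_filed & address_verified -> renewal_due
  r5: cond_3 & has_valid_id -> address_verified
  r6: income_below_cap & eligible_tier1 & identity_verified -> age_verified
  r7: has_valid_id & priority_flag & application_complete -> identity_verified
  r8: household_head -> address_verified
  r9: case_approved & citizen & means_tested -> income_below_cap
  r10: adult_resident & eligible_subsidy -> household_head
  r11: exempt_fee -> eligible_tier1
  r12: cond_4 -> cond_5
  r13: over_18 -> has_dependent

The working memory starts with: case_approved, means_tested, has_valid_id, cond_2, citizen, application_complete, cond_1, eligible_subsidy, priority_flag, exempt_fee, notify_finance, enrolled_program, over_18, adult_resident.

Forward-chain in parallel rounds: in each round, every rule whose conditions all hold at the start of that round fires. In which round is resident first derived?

Round 1: r1 [notify_finance & enrolled_program -> tax_filed]; r7 [has_valid_id & priority_flag & application_complete -> identity_verified]; r9 [case_approved & citizen & means_tested -> income_below_cap]; r10 [adult_resident & eligible_subsidy -> household_head]; r11 [exempt_fee -> eligible_tier1]; r13 [over_18 -> has_dependent]. Adds tax_filed, identity_verified, income_below_cap, household_head, eligible_tier1, has_dependent.
Round 2: r6 [income_below_cap & eligible_tier1 & identity_verified -> age_verified]; r8 [household_head -> address_verified]. Adds age_verified, address_verified.
Round 3: r4 [age_verified & tax_filed & address_verified -> renewal_due]. Adds renewal_due.
Round 4: r2 [renewal_due & has_dependent -> resident]. Adds resident.
resident first appears in round 4.

4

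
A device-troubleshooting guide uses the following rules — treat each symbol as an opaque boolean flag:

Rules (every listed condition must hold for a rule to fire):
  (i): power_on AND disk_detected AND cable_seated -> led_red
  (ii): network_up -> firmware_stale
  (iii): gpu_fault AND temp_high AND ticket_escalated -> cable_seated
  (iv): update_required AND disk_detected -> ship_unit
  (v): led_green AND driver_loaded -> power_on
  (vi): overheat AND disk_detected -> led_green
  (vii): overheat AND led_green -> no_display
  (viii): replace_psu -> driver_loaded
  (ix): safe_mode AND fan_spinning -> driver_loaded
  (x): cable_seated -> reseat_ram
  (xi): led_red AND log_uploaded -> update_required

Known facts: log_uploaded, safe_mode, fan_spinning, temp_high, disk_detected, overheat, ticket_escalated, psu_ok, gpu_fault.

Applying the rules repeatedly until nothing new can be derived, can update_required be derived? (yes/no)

yes

Round 1: (iii) [gpu_fault AND temp_high AND ticket_escalated -> cable_seated]; (vi) [overheat AND disk_detected -> led_green]; (ix) [safe_mode AND fan_spinning -> driver_loaded]. Adds cable_seated, led_green, driver_loaded.
Round 2: (v) [led_green AND driver_loaded -> power_on]; (vii) [overheat AND led_green -> no_display]; (x) [cable_seated -> reseat_ram]. Adds power_on, no_display, reseat_ram.
Round 3: (i) [power_on AND disk_detected AND cable_seated -> led_red]. Adds led_red.
Round 4: (xi) [led_red AND log_uploaded -> update_required]. Adds update_required.
Round 5: (iv) [update_required AND disk_detected -> ship_unit]. Adds ship_unit.
update_required appears in round 4, so it is derivable.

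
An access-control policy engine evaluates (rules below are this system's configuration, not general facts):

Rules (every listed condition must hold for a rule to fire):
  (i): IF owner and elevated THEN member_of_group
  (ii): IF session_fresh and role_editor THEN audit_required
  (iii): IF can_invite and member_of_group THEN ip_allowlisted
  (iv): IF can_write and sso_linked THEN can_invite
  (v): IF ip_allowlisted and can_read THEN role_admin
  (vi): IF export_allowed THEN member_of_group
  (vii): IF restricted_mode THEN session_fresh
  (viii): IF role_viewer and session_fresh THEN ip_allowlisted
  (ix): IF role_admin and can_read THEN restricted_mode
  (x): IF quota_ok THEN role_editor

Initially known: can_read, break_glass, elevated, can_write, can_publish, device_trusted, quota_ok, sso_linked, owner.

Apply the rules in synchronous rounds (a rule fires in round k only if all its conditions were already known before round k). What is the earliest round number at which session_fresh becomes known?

5

Round 1 — (i), (iv), (x), derive member_of_group, can_invite, role_editor.
Round 2 — (iii), derive ip_allowlisted.
Round 3 — (v), derive role_admin.
Round 4 — (ix), derive restricted_mode.
Round 5 — (vii), derive session_fresh.
session_fresh first appears in round 5.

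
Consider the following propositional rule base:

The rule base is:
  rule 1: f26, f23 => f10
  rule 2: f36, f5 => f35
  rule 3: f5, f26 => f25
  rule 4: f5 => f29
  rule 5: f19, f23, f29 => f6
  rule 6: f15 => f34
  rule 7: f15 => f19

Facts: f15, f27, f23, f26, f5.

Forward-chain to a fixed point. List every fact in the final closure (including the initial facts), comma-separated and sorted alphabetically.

f10, f15, f19, f23, f25, f26, f27, f29, f34, f5, f6

Round 1 — rule 1, rule 3, rule 4, rule 6, rule 7, derive f10, f25, f29, f34, f19.
Round 2 — rule 5, derive f6.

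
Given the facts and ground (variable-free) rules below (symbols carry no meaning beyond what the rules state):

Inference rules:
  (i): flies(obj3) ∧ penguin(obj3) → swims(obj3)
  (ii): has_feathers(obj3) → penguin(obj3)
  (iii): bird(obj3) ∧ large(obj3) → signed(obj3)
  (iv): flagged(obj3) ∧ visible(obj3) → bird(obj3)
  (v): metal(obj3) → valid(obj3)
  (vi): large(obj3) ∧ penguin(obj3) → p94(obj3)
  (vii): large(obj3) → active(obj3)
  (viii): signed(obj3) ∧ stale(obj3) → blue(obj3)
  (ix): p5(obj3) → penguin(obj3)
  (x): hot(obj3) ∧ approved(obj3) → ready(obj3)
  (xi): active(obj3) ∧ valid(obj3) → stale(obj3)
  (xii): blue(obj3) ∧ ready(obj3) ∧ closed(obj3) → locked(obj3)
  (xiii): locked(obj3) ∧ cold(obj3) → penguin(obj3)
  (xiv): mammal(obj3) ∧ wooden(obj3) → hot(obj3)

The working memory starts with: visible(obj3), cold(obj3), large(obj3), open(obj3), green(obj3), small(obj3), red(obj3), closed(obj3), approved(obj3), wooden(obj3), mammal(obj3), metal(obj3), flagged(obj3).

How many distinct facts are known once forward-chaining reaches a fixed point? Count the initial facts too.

Round 1 — (iv), (v), (vii), (xiv), derive bird(obj3), valid(obj3), active(obj3), hot(obj3).
Round 2 — (iii), (x), (xi), derive signed(obj3), ready(obj3), stale(obj3).
Round 3 — (viii), derive blue(obj3).
Round 4 — (xii), derive locked(obj3).
Round 5 — (xiii), derive penguin(obj3).
Round 6 — (vi), derive p94(obj3).
Closure: {active(obj3), approved(obj3), bird(obj3), blue(obj3), closed(obj3), cold(obj3), flagged(obj3), green(obj3), hot(obj3), large(obj3), locked(obj3), mammal(obj3), metal(obj3), open(obj3), p94(obj3), penguin(obj3), ready(obj3), red(obj3), signed(obj3), small(obj3), stale(obj3), valid(obj3), visible(obj3), wooden(obj3)} — 24 facts.

24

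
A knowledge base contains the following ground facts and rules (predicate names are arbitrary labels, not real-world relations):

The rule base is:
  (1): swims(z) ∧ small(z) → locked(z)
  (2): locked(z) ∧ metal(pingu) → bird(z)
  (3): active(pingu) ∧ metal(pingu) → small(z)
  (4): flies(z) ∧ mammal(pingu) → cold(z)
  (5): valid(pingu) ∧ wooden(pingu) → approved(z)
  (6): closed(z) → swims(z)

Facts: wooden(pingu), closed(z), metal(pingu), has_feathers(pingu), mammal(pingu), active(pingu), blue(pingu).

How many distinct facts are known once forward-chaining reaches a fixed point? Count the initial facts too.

11

Round 1 fires (3), (6), giving small(z), swims(z).
Round 2 fires (1), giving locked(z).
Round 3 fires (2), giving bird(z).
Closure: {active(pingu), bird(z), blue(pingu), closed(z), has_feathers(pingu), locked(z), mammal(pingu), metal(pingu), small(z), swims(z), wooden(pingu)} — 11 facts.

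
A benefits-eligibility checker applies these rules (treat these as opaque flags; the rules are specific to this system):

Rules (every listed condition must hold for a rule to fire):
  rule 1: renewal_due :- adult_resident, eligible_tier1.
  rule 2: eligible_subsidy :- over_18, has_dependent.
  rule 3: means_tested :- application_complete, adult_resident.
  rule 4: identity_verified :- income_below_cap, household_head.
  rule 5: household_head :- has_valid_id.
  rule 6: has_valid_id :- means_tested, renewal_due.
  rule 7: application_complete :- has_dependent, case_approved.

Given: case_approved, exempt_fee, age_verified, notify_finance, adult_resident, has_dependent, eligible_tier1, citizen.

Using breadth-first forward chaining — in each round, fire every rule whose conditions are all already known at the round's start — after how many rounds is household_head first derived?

Round 1 — rule 1, rule 7, derive renewal_due, application_complete.
Round 2 — rule 3, derive means_tested.
Round 3 — rule 6, derive has_valid_id.
Round 4 — rule 5, derive household_head.
household_head first appears in round 4.

4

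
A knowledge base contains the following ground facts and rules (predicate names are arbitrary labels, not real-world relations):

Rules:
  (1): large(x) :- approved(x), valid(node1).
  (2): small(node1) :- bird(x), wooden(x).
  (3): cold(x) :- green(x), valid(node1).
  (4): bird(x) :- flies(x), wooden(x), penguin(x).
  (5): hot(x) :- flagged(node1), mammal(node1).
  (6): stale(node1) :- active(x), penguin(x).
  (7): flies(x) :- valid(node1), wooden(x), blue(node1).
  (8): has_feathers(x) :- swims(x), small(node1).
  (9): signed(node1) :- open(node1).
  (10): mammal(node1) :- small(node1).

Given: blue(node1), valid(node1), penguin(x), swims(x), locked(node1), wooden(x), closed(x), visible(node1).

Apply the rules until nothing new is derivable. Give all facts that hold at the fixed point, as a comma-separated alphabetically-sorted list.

Round 1: (7) [flies(x) :- valid(node1), wooden(x), blue(node1).]. New: flies(x).
Round 2: (4) [bird(x) :- flies(x), wooden(x), penguin(x).]. New: bird(x).
Round 3: (2) [small(node1) :- bird(x), wooden(x).]. New: small(node1).
Round 4: (8) [has_feathers(x) :- swims(x), small(node1).]; (10) [mammal(node1) :- small(node1).]. New: has_feathers(x), mammal(node1).

bird(x), blue(node1), closed(x), flies(x), has_feathers(x), locked(node1), mammal(node1), penguin(x), small(node1), swims(x), valid(node1), visible(node1), wooden(x)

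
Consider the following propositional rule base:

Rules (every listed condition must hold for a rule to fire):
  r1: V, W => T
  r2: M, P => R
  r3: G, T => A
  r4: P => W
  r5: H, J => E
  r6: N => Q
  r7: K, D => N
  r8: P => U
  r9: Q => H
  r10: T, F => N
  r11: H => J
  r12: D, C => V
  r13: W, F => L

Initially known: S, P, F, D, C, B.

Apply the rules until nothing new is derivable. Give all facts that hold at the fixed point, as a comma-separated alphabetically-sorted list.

B, C, D, E, F, H, J, L, N, P, Q, S, T, U, V, W

Round 1: r4 [P => W]; r8 [P => U]; r12 [D, C => V]. New: W, U, V.
Round 2: r1 [V, W => T]; r13 [W, F => L]. New: T, L.
Round 3: r10 [T, F => N]. New: N.
Round 4: r6 [N => Q]. New: Q.
Round 5: r9 [Q => H]. New: H.
Round 6: r11 [H => J]. New: J.
Round 7: r5 [H, J => E]. New: E.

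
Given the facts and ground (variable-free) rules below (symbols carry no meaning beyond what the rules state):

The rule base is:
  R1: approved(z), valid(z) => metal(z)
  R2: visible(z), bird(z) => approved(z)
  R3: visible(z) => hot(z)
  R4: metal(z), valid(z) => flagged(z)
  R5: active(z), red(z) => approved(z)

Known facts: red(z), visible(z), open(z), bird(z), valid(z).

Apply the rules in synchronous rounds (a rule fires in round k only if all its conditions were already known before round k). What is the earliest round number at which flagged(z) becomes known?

3

Round 1: R2 [visible(z), bird(z) => approved(z)]; R3 [visible(z) => hot(z)]. Adds approved(z), hot(z).
Round 2: R1 [approved(z), valid(z) => metal(z)]. Adds metal(z).
Round 3: R4 [metal(z), valid(z) => flagged(z)]. Adds flagged(z).
flagged(z) first appears in round 3.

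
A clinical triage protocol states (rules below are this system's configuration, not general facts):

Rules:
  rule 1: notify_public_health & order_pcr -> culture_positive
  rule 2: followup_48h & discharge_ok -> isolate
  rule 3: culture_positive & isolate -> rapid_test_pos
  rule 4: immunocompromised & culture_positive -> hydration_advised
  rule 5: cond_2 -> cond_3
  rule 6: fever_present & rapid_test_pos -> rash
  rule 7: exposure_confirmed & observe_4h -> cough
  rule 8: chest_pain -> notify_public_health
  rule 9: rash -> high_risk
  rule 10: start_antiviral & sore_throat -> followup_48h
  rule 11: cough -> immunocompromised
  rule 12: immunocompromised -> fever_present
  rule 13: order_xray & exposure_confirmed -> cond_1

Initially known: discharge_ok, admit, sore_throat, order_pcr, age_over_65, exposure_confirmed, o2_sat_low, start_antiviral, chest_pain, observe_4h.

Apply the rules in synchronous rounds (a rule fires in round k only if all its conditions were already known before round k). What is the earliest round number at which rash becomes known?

Round 1 fires rule 7, rule 8, rule 10, giving cough, notify_public_health, followup_48h.
Round 2 fires rule 1, rule 2, rule 11, giving culture_positive, isolate, immunocompromised.
Round 3 fires rule 3, rule 4, rule 12, giving rapid_test_pos, hydration_advised, fever_present.
Round 4 fires rule 6, giving rash.
rash first appears in round 4.

4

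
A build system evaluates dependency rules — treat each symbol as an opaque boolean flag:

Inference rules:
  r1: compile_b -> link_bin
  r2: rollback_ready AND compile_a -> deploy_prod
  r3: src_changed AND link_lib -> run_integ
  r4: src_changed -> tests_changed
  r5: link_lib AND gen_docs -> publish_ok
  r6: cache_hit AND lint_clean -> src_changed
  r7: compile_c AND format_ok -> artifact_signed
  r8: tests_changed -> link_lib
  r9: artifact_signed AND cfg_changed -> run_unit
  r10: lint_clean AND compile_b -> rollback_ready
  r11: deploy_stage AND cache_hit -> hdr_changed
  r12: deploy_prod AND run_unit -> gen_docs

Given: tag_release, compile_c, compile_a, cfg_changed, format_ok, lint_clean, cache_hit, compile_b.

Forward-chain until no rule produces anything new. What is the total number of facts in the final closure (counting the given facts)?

19

Round 1: r1 [compile_b -> link_bin]; r6 [cache_hit AND lint_clean -> src_changed]; r7 [compile_c AND format_ok -> artifact_signed]; r10 [lint_clean AND compile_b -> rollback_ready]. Adds link_bin, src_changed, artifact_signed, rollback_ready.
Round 2: r2 [rollback_ready AND compile_a -> deploy_prod]; r4 [src_changed -> tests_changed]; r9 [artifact_signed AND cfg_changed -> run_unit]. Adds deploy_prod, tests_changed, run_unit.
Round 3: r8 [tests_changed -> link_lib]; r12 [deploy_prod AND run_unit -> gen_docs]. Adds link_lib, gen_docs.
Round 4: r3 [src_changed AND link_lib -> run_integ]; r5 [link_lib AND gen_docs -> publish_ok]. Adds run_integ, publish_ok.
Closure: {artifact_signed, cache_hit, cfg_changed, compile_a, compile_b, compile_c, deploy_prod, format_ok, gen_docs, link_bin, link_lib, lint_clean, publish_ok, rollback_ready, run_integ, run_unit, src_changed, tag_release, tests_changed} — 19 facts.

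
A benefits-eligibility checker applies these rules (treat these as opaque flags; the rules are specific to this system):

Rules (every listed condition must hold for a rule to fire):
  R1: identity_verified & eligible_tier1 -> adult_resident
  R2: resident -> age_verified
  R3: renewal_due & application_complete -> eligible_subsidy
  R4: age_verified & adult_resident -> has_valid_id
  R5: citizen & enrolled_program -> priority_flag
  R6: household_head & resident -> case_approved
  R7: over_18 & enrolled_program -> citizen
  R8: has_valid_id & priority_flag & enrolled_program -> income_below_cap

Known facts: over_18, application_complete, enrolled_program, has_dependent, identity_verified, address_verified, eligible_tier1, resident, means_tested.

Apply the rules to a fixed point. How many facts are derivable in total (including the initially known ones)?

Round 1: R1 [identity_verified & eligible_tier1 -> adult_resident]; R2 [resident -> age_verified]; R7 [over_18 & enrolled_program -> citizen]. New: adult_resident, age_verified, citizen.
Round 2: R4 [age_verified & adult_resident -> has_valid_id]; R5 [citizen & enrolled_program -> priority_flag]. New: has_valid_id, priority_flag.
Round 3: R8 [has_valid_id & priority_flag & enrolled_program -> income_below_cap]. New: income_below_cap.
Closure: {address_verified, adult_resident, age_verified, application_complete, citizen, eligible_tier1, enrolled_program, has_dependent, has_valid_id, identity_verified, income_below_cap, means_tested, over_18, priority_flag, resident} — 15 facts.

15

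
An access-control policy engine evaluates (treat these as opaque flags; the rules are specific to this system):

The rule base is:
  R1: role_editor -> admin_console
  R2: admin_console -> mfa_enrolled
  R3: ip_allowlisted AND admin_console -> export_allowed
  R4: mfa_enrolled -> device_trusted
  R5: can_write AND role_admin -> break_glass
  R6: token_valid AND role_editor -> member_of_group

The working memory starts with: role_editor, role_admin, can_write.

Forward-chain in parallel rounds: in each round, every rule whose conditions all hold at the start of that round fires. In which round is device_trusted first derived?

Round 1 fires R1, R5, giving admin_console, break_glass.
Round 2 fires R2, giving mfa_enrolled.
Round 3 fires R4, giving device_trusted.
device_trusted first appears in round 3.

3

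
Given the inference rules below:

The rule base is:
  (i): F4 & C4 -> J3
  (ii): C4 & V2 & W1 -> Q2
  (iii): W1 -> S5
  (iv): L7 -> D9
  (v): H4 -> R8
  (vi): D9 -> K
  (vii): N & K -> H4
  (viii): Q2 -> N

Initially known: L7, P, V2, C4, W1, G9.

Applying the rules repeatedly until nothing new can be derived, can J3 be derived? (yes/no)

no

Round 1 — (ii), (iii), (iv), derive Q2, S5, D9.
Round 2 — (vi), (viii), derive K, N.
Round 3 — (vii), derive H4.
Round 4 — (v), derive R8.
Fixed point reached. J3 is concluded only by (i); (i) needs F4 (never derived).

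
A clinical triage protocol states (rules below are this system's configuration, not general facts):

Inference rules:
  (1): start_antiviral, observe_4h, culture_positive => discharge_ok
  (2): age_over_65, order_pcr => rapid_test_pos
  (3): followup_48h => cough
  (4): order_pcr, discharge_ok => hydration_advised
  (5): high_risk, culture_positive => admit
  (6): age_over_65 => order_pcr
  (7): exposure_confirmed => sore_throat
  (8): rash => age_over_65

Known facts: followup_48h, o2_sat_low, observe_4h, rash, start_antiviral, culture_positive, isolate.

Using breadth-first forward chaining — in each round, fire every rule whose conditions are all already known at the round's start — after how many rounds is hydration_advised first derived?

3

[1] (1) [start_antiviral, observe_4h, culture_positive => discharge_ok]; (3) [followup_48h => cough]; (8) [rash => age_over_65]. ⇒ new: discharge_ok, cough, age_over_65.
[2] (6) [age_over_65 => order_pcr]. ⇒ new: order_pcr.
[3] (2) [age_over_65, order_pcr => rapid_test_pos]; (4) [order_pcr, discharge_ok => hydration_advised]. ⇒ new: rapid_test_pos, hydration_advised.
hydration_advised first appears in round 3.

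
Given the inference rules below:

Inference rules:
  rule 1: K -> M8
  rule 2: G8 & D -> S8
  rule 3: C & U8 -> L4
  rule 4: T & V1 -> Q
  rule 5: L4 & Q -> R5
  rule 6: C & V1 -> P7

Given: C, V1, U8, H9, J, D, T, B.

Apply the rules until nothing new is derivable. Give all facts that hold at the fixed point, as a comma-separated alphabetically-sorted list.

[1] rule 3 [C & U8 -> L4]; rule 4 [T & V1 -> Q]; rule 6 [C & V1 -> P7]. ⇒ new: L4, Q, P7.
[2] rule 5 [L4 & Q -> R5]. ⇒ new: R5.

B, C, D, H9, J, L4, P7, Q, R5, T, U8, V1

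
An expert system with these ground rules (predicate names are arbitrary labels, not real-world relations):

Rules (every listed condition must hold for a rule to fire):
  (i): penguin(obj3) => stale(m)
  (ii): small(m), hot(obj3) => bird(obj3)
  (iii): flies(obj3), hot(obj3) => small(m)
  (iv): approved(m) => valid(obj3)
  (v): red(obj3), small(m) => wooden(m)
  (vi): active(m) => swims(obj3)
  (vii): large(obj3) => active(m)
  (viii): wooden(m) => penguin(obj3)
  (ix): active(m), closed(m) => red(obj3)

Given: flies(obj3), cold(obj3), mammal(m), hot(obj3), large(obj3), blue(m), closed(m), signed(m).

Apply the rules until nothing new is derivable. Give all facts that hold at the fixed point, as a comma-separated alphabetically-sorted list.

Round 1: (iii) [flies(obj3), hot(obj3) => small(m)]; (vii) [large(obj3) => active(m)]. New: small(m), active(m).
Round 2: (ii) [small(m), hot(obj3) => bird(obj3)]; (vi) [active(m) => swims(obj3)]; (ix) [active(m), closed(m) => red(obj3)]. New: bird(obj3), swims(obj3), red(obj3).
Round 3: (v) [red(obj3), small(m) => wooden(m)]. New: wooden(m).
Round 4: (viii) [wooden(m) => penguin(obj3)]. New: penguin(obj3).
Round 5: (i) [penguin(obj3) => stale(m)]. New: stale(m).

active(m), bird(obj3), blue(m), closed(m), cold(obj3), flies(obj3), hot(obj3), large(obj3), mammal(m), penguin(obj3), red(obj3), signed(m), small(m), stale(m), swims(obj3), wooden(m)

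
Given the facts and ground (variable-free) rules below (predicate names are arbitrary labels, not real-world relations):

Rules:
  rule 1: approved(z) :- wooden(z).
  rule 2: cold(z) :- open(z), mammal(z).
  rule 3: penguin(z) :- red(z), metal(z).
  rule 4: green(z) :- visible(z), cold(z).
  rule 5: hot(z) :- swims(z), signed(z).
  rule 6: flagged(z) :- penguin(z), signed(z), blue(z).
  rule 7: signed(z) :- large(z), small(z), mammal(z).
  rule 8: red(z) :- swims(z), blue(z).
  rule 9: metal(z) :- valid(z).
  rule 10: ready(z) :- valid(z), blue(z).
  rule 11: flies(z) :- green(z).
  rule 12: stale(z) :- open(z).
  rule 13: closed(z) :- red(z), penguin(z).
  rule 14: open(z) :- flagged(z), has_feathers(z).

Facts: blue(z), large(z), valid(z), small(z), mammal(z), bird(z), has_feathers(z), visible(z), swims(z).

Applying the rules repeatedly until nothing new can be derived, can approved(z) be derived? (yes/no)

Round 1 fires rule 7, rule 8, rule 9, rule 10, giving signed(z), red(z), metal(z), ready(z).
Round 2 fires rule 3, rule 5, giving penguin(z), hot(z).
Round 3 fires rule 6, rule 13, giving flagged(z), closed(z).
Round 4 fires rule 14, giving open(z).
Round 5 fires rule 2, rule 12, giving cold(z), stale(z).
Round 6 fires rule 4, giving green(z).
Round 7 fires rule 11, giving flies(z).
Fixed point reached. approved(z) is concluded only by rule 1; rule 1 needs wooden(z) (never derived).

no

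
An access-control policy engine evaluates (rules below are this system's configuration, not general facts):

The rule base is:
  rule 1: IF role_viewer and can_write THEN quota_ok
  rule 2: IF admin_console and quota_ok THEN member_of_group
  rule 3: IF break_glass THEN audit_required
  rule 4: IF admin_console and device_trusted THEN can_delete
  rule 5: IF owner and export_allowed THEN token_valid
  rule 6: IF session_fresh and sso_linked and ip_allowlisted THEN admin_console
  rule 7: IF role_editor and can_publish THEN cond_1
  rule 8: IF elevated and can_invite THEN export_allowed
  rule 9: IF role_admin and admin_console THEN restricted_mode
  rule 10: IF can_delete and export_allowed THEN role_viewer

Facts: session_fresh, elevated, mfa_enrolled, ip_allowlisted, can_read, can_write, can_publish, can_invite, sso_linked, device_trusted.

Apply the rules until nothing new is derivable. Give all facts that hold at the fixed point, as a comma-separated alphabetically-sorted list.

admin_console, can_delete, can_invite, can_publish, can_read, can_write, device_trusted, elevated, export_allowed, ip_allowlisted, member_of_group, mfa_enrolled, quota_ok, role_viewer, session_fresh, sso_linked

Round 1 fires rule 6, rule 8, giving admin_console, export_allowed.
Round 2 fires rule 4, giving can_delete.
Round 3 fires rule 10, giving role_viewer.
Round 4 fires rule 1, giving quota_ok.
Round 5 fires rule 2, giving member_of_group.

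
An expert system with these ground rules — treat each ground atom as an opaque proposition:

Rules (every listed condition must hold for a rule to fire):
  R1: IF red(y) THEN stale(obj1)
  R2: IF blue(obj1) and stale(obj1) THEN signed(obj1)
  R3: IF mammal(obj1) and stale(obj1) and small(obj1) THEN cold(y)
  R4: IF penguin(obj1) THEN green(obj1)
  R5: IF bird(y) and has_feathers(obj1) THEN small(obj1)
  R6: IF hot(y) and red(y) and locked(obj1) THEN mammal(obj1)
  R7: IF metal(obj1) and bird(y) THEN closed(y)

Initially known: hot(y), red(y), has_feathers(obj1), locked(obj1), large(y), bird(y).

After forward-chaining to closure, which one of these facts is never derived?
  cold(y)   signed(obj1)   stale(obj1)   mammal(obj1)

Round 1: R1 [IF red(y) THEN stale(obj1)]; R5 [IF bird(y) and has_feathers(obj1) THEN small(obj1)]; R6 [IF hot(y) and red(y) and locked(obj1) THEN mammal(obj1)]. New: stale(obj1), small(obj1), mammal(obj1).
Round 2: R3 [IF mammal(obj1) and stale(obj1) and small(obj1) THEN cold(y)]. New: cold(y).
Derived: stale(obj1) (round 1), mammal(obj1) (round 1), cold(y) (round 2). signed(obj1) never appears in any round.

signed(obj1)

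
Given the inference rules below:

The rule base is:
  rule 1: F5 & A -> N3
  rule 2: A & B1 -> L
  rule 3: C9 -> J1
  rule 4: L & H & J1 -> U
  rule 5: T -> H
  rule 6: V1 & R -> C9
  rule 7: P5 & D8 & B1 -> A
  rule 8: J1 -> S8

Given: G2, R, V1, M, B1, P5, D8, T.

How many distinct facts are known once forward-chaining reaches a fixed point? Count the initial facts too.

Round 1 fires rule 5, rule 6, rule 7, giving H, C9, A.
Round 2 fires rule 2, rule 3, giving L, J1.
Round 3 fires rule 4, rule 8, giving U, S8.
Closure: {A, B1, C9, D8, G2, H, J1, L, M, P5, R, S8, T, U, V1} — 15 facts.

15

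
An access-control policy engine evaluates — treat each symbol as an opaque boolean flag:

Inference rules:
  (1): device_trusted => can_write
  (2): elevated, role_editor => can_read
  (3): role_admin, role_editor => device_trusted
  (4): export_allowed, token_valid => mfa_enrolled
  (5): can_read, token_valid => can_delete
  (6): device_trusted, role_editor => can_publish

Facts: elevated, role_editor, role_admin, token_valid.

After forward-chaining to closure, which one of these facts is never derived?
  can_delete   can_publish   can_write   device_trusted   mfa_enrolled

Round 1 — (2), (3), derive can_read, device_trusted.
Round 2 — (1), (5), (6), derive can_write, can_delete, can_publish.
Derived: can_publish (round 2), can_delete (round 2), can_write (round 2), device_trusted (round 1). mfa_enrolled never appears in any round.

mfa_enrolled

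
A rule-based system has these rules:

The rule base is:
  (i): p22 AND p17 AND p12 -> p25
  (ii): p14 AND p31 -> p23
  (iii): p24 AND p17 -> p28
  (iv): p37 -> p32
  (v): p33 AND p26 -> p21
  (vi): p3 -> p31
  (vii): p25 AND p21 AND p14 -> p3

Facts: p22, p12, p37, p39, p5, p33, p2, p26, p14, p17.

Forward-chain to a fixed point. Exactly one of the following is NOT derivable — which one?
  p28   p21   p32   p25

Round 1 fires (i), (iv), (v), giving p25, p32, p21.
Round 2 fires (vii), giving p3.
Round 3 fires (vi), giving p31.
Round 4 fires (ii), giving p23.
Derived: p32 (round 1), p21 (round 1), p25 (round 1). p28 never appears in any round.

p28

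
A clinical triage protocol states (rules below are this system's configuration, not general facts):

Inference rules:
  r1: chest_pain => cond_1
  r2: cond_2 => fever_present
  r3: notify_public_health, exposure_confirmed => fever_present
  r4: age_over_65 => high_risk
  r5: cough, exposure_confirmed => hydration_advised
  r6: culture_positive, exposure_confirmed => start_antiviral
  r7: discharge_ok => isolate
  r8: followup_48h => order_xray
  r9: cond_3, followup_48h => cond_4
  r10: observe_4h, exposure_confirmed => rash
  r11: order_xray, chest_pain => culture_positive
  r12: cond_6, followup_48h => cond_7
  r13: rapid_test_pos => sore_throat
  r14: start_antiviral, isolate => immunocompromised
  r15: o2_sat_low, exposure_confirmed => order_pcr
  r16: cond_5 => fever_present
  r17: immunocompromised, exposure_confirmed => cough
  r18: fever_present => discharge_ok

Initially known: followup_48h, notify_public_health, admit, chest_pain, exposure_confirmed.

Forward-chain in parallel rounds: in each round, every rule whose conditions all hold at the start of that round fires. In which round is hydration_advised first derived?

6

Round 1: r1 [chest_pain => cond_1]; r3 [notify_public_health, exposure_confirmed => fever_present]; r8 [followup_48h => order_xray]. New: cond_1, fever_present, order_xray.
Round 2: r11 [order_xray, chest_pain => culture_positive]; r18 [fever_present => discharge_ok]. New: culture_positive, discharge_ok.
Round 3: r6 [culture_positive, exposure_confirmed => start_antiviral]; r7 [discharge_ok => isolate]. New: start_antiviral, isolate.
Round 4: r14 [start_antiviral, isolate => immunocompromised]. New: immunocompromised.
Round 5: r17 [immunocompromised, exposure_confirmed => cough]. New: cough.
Round 6: r5 [cough, exposure_confirmed => hydration_advised]. New: hydration_advised.
hydration_advised first appears in round 6.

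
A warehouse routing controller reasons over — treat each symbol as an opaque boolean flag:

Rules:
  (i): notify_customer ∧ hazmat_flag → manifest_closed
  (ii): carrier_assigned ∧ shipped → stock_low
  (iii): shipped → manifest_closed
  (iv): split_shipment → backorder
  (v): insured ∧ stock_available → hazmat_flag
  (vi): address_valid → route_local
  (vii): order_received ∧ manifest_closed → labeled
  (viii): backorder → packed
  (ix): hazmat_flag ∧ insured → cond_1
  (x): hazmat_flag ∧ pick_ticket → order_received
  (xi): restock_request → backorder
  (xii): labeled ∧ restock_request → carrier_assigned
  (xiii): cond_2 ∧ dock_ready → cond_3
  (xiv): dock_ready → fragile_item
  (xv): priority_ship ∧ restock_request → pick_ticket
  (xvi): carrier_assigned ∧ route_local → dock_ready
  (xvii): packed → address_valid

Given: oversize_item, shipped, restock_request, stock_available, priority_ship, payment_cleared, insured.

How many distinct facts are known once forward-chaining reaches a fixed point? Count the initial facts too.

21

[1] (iii) [shipped → manifest_closed]; (v) [insured ∧ stock_available → hazmat_flag]; (xi) [restock_request → backorder]; (xv) [priority_ship ∧ restock_request → pick_ticket]. ⇒ new: manifest_closed, hazmat_flag, backorder, pick_ticket.
[2] (viii) [backorder → packed]; (ix) [hazmat_flag ∧ insured → cond_1]; (x) [hazmat_flag ∧ pick_ticket → order_received]. ⇒ new: packed, cond_1, order_received.
[3] (vii) [order_received ∧ manifest_closed → labeled]; (xvii) [packed → address_valid]. ⇒ new: labeled, address_valid.
[4] (vi) [address_valid → route_local]; (xii) [labeled ∧ restock_request → carrier_assigned]. ⇒ new: route_local, carrier_assigned.
[5] (ii) [carrier_assigned ∧ shipped → stock_low]; (xvi) [carrier_assigned ∧ route_local → dock_ready]. ⇒ new: stock_low, dock_ready.
[6] (xiv) [dock_ready → fragile_item]. ⇒ new: fragile_item.
Closure: {address_valid, backorder, carrier_assigned, cond_1, dock_ready, fragile_item, hazmat_flag, insured, labeled, manifest_closed, order_received, oversize_item, packed, payment_cleared, pick_ticket, priority_ship, restock_request, route_local, shipped, stock_available, stock_low} — 21 facts.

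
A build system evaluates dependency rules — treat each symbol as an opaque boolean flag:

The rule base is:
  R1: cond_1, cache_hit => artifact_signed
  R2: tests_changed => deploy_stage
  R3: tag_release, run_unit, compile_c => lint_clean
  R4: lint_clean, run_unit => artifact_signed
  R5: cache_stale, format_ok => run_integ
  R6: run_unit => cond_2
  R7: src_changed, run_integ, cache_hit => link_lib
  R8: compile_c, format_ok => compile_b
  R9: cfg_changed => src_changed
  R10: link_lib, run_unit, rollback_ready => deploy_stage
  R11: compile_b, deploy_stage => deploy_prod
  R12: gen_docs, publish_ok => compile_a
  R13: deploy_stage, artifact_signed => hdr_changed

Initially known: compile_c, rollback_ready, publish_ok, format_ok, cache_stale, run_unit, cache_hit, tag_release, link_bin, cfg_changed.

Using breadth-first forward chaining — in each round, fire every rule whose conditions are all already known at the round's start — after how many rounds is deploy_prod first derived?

4

Round 1 fires R3, R5, R6, R8, R9, giving lint_clean, run_integ, cond_2, compile_b, src_changed.
Round 2 fires R4, R7, giving artifact_signed, link_lib.
Round 3 fires R10, giving deploy_stage.
Round 4 fires R11, R13, giving deploy_prod, hdr_changed.
deploy_prod first appears in round 4.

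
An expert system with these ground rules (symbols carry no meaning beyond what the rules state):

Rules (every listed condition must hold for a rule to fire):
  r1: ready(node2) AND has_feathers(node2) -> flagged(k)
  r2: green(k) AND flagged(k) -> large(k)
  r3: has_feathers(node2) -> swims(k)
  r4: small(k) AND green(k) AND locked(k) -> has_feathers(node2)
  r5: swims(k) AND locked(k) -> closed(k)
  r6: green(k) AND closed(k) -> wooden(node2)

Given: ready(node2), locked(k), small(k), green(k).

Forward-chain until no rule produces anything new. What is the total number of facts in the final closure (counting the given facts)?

10

Round 1: r4 [small(k) AND green(k) AND locked(k) -> has_feathers(node2)]. New: has_feathers(node2).
Round 2: r1 [ready(node2) AND has_feathers(node2) -> flagged(k)]; r3 [has_feathers(node2) -> swims(k)]. New: flagged(k), swims(k).
Round 3: r2 [green(k) AND flagged(k) -> large(k)]; r5 [swims(k) AND locked(k) -> closed(k)]. New: large(k), closed(k).
Round 4: r6 [green(k) AND closed(k) -> wooden(node2)]. New: wooden(node2).
Closure: {closed(k), flagged(k), green(k), has_feathers(node2), large(k), locked(k), ready(node2), small(k), swims(k), wooden(node2)} — 10 facts.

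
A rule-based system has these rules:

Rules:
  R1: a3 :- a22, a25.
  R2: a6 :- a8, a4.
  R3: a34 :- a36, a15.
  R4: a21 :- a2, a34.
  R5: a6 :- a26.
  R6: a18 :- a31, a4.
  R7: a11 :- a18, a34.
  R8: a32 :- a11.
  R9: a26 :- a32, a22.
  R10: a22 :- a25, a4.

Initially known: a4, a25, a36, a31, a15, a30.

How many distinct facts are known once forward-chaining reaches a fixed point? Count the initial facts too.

14

Round 1: R3 [a34 :- a36, a15.]; R6 [a18 :- a31, a4.]; R10 [a22 :- a25, a4.]. Adds a34, a18, a22.
Round 2: R1 [a3 :- a22, a25.]; R7 [a11 :- a18, a34.]. Adds a3, a11.
Round 3: R8 [a32 :- a11.]. Adds a32.
Round 4: R9 [a26 :- a32, a22.]. Adds a26.
Round 5: R5 [a6 :- a26.]. Adds a6.
Closure: {a11, a15, a18, a22, a25, a26, a3, a30, a31, a32, a34, a36, a4, a6} — 14 facts.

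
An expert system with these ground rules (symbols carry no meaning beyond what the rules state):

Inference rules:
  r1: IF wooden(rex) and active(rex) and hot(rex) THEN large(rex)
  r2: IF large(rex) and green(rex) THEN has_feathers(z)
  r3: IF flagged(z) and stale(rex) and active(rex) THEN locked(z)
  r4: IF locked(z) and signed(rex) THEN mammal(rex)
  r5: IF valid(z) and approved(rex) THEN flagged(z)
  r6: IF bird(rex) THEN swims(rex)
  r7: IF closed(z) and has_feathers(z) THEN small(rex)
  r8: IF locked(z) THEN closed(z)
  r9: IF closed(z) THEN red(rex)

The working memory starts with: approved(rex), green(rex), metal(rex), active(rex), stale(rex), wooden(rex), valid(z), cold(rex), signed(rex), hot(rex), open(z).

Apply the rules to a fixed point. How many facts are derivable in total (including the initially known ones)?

19

Round 1 — r1, r5, derive large(rex), flagged(z).
Round 2 — r2, r3, derive has_feathers(z), locked(z).
Round 3 — r4, r8, derive mammal(rex), closed(z).
Round 4 — r7, r9, derive small(rex), red(rex).
Closure: {active(rex), approved(rex), closed(z), cold(rex), flagged(z), green(rex), has_feathers(z), hot(rex), large(rex), locked(z), mammal(rex), metal(rex), open(z), red(rex), signed(rex), small(rex), stale(rex), valid(z), wooden(rex)} — 19 facts.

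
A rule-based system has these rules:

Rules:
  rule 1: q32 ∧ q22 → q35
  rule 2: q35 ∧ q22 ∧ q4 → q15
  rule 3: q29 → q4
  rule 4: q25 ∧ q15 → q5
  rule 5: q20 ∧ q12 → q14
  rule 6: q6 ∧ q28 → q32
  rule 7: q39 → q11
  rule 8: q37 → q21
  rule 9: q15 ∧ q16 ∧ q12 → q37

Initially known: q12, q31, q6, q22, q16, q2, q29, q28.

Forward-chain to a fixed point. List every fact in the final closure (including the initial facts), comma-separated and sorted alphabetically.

q12, q15, q16, q2, q21, q22, q28, q29, q31, q32, q35, q37, q4, q6

Round 1: rule 3 [q29 → q4]; rule 6 [q6 ∧ q28 → q32]. Adds q4, q32.
Round 2: rule 1 [q32 ∧ q22 → q35]. Adds q35.
Round 3: rule 2 [q35 ∧ q22 ∧ q4 → q15]. Adds q15.
Round 4: rule 9 [q15 ∧ q16 ∧ q12 → q37]. Adds q37.
Round 5: rule 8 [q37 → q21]. Adds q21.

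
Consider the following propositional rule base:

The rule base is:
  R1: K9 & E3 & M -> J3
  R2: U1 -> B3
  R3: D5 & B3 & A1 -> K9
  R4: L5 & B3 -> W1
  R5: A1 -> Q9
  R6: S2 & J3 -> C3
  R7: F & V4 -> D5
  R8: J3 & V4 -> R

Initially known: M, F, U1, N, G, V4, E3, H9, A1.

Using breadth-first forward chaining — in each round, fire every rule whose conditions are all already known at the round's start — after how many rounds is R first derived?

4

Round 1 — R2, R5, R7, derive B3, Q9, D5.
Round 2 — R3, derive K9.
Round 3 — R1, derive J3.
Round 4 — R8, derive R.
R first appears in round 4.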